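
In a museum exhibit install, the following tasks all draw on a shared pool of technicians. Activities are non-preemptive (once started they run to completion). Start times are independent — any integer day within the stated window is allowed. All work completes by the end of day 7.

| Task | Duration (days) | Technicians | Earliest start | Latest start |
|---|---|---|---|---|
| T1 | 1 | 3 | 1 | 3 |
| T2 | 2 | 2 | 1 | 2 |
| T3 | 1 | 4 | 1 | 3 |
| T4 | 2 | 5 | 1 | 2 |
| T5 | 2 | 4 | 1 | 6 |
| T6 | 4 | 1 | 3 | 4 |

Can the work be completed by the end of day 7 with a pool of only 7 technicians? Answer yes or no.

yes

Schedule T1@1, T2@2, T3@1, T4@2, T5@4, T6@4: d1:7  d2:7  d3:7  d4:5  d5:5  d6:1  d7:1 — peak 7 ≤ 7.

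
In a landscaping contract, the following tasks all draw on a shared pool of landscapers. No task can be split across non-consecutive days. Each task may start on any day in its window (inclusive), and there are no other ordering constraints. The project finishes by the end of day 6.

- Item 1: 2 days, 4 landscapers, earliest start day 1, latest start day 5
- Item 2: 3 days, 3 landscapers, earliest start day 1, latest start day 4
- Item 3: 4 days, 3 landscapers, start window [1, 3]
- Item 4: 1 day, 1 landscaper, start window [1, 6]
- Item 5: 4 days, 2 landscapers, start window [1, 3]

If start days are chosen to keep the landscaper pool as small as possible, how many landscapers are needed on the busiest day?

Early-start (Item 1@1, Item 2@1, Item 3@1, Item 4@1, Item 5@1) gives peak 13: d1:13  d2:12  d3:8  d4:5  d5:0  d6:0.
Shift Item 3→3, Item 5→3.
Schedule Item 1@1, Item 2@1, Item 3@3, Item 4@1, Item 5@3: d1:8  d2:7  d3:8  d4:5  d5:5  d6:5 — peak 8.

8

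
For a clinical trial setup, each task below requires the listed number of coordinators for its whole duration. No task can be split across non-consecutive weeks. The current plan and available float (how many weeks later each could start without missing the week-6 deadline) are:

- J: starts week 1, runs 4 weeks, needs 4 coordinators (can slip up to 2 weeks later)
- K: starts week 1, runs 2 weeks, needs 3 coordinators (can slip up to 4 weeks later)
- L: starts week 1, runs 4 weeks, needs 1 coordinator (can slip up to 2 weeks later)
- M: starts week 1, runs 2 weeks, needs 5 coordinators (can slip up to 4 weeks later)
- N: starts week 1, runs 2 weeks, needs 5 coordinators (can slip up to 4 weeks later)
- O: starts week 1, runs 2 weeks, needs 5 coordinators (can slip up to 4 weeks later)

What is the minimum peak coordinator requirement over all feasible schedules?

Early-start (J@1, K@1, L@1, M@1, N@1, O@1) gives peak 23: w1:23  w2:23  w3:5  w4:5  w5:0  w6:0.
Shift M→3, N→5, O→5.
Schedule J@1, K@1, L@1, M@3, N@5, O@5: w1:8  w2:8  w3:10  w4:10  w5:10  w6:10 — peak 10.
Total coordinator-weeks = 56 over 6 weeks ⇒ peak ≥ ⌈56/6⌉ = 10, so 10 is optimal.

10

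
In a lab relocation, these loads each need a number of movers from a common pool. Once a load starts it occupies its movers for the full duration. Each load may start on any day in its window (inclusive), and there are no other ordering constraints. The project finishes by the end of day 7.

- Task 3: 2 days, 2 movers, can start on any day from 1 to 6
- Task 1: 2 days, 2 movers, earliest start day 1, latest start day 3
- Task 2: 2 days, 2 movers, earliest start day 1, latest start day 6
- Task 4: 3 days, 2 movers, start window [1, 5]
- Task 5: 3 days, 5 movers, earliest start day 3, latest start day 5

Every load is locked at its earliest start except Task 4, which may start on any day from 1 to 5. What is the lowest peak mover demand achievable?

7

Task 4@1: d1:8  d2:8  d3:7  d4:5  d5:5  d6:0  d7:0 → peak 8
Task 4@2: d1:6  d2:8  d3:7  d4:7  d5:5  d6:0  d7:0 → peak 8
Task 4@3: d1:6  d2:6  d3:7  d4:7  d5:7  d6:0  d7:0 → peak 7
Task 4@4: d1:6  d2:6  d3:5  d4:7  d5:7  d6:2  d7:0 → peak 7
Task 4@5: d1:6  d2:6  d3:5  d4:5  d5:7  d6:2  d7:2 → peak 7
Best is Task 4@3, peak 7.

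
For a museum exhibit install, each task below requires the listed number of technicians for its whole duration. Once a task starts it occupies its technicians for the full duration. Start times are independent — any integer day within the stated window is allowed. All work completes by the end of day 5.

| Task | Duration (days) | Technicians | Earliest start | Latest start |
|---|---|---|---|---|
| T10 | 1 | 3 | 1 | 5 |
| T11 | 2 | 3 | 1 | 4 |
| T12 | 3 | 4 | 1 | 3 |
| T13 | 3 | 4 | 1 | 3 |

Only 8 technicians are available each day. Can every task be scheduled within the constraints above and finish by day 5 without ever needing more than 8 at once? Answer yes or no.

Schedule T10@1, T11@1, T12@2, T13@3: d1:6  d2:7  d3:8  d4:8  d5:4 — peak 8 ≤ 8.

yes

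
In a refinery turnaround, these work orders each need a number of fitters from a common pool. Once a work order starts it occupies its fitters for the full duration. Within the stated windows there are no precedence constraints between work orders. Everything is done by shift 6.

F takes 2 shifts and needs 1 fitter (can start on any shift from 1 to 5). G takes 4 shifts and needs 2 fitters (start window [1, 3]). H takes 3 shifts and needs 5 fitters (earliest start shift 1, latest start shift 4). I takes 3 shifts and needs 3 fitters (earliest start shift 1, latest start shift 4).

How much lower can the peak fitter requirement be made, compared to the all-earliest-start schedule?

4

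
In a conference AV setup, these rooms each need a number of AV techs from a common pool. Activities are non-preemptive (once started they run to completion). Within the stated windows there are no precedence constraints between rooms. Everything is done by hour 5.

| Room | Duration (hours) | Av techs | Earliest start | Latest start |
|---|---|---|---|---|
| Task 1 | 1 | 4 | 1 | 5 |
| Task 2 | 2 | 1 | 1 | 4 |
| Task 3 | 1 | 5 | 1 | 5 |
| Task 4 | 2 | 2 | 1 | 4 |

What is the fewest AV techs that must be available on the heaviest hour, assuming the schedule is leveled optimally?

5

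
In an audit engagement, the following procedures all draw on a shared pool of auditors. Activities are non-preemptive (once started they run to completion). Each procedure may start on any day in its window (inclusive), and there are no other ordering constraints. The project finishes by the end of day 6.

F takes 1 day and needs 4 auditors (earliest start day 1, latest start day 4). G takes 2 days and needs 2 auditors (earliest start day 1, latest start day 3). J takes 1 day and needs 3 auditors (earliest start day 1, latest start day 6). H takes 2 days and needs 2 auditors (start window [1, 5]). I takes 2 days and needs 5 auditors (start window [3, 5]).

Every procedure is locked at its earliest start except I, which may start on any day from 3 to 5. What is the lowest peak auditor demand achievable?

11

I@3: d1:11  d2:4  d3:5  d4:5  d5:0  d6:0 → peak 11
I@4: d1:11  d2:4  d3:0  d4:5  d5:5  d6:0 → peak 11
I@5: d1:11  d2:4  d3:0  d4:0  d5:5  d6:5 → peak 11
Best is I@3, peak 11.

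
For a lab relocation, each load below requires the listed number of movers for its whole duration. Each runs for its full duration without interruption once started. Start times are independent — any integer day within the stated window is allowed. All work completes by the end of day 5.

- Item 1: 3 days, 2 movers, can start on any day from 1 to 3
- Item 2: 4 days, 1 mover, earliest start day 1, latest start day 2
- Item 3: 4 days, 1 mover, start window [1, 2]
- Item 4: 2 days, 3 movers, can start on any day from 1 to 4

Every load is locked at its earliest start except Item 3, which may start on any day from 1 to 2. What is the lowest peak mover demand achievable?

Item 3@1: d1:7  d2:7  d3:4  d4:2  d5:0 → peak 7
Item 3@2: d1:6  d2:7  d3:4  d4:2  d5:1 → peak 7
Best is Item 3@1, peak 7.

7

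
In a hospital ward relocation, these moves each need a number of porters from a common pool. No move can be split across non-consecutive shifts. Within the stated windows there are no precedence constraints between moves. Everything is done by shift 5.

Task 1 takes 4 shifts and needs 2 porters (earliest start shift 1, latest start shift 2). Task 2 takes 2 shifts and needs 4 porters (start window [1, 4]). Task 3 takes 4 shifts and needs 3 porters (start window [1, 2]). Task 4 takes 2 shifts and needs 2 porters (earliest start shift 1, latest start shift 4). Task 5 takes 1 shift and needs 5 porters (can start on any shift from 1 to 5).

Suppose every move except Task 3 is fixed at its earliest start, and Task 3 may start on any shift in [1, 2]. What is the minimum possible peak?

Task 3@1: s1:16  s2:11  s3:5  s4:5  s5:0 → peak 16
Task 3@2: s1:13  s2:11  s3:5  s4:5  s5:3 → peak 13
Best is Task 3@2, peak 13.

13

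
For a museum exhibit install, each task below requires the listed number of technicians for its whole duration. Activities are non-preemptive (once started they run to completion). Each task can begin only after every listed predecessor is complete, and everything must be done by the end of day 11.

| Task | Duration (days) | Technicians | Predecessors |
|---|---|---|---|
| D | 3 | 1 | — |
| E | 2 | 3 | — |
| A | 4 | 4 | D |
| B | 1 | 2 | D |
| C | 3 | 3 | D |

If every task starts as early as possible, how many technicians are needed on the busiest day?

9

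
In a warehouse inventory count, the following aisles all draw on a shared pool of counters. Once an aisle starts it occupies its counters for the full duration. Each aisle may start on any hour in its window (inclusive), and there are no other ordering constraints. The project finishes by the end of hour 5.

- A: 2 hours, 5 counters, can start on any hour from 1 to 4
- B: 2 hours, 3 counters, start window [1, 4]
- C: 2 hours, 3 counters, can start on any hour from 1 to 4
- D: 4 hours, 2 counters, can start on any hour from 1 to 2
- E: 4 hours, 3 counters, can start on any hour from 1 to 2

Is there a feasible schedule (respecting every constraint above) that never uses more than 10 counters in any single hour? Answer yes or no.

no

The minimum achievable peak is 11; 10 < 11, so no feasible schedule stays within the cap.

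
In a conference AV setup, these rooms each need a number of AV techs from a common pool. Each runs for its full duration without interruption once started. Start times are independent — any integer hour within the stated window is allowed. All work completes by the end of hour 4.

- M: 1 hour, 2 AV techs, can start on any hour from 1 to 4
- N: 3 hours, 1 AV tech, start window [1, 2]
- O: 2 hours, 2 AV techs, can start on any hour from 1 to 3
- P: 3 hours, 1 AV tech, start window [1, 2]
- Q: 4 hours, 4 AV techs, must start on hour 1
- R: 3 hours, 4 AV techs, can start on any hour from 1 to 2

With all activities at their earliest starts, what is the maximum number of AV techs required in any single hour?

14

Early-start schedule: M@1, N@1, O@1, P@1, Q@1, R@1.
Load per hour: hour 1: 14, hour 2: 12, hour 3: 10, hour 4: 4.
Peak is 14.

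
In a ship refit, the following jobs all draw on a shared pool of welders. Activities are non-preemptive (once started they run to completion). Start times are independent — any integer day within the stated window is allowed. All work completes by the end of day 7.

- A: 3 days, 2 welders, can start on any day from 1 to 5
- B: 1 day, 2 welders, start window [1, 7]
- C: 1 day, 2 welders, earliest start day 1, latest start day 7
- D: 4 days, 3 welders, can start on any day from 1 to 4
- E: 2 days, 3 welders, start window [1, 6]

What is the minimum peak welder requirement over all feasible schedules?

Early-start (A@1, B@1, C@1, D@1, E@1) gives peak 12: d1:12  d2:8  d3:5  d4:3  d5:0  d6:0  d7:0.
Shift C→4, D→2, E→6.
Schedule A@1, B@1, C@4, D@2, E@6: d1:4  d2:5  d3:5  d4:5  d5:3  d6:3  d7:3 — peak 5.

5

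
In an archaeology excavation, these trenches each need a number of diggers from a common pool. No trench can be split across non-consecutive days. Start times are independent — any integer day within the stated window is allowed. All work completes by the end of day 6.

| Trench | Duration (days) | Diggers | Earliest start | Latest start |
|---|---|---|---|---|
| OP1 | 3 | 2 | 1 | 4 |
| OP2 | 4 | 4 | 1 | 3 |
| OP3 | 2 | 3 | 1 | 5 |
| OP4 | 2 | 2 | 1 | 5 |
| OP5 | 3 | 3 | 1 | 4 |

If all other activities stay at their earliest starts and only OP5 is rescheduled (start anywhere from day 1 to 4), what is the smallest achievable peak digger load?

11

OP5@1: d1:14  d2:14  d3:9  d4:4  d5:0  d6:0 → peak 14
OP5@2: d1:11  d2:14  d3:9  d4:7  d5:0  d6:0 → peak 14
OP5@3: d1:11  d2:11  d3:9  d4:7  d5:3  d6:0 → peak 11
OP5@4: d1:11  d2:11  d3:6  d4:7  d5:3  d6:3 → peak 11
Best is OP5@3, peak 11.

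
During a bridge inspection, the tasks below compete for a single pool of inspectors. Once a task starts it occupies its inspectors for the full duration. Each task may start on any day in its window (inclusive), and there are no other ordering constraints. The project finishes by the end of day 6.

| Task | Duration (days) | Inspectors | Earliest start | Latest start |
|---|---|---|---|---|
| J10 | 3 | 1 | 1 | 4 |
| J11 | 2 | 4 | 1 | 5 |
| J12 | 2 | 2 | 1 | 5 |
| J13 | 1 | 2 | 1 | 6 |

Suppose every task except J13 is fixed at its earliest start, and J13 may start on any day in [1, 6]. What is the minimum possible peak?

J13@1: d1:9  d2:7  d3:1  d4:0  d5:0  d6:0 → peak 9
J13@2: d1:7  d2:9  d3:1  d4:0  d5:0  d6:0 → peak 9
J13@3: d1:7  d2:7  d3:3  d4:0  d5:0  d6:0 → peak 7
J13@4: d1:7  d2:7  d3:1  d4:2  d5:0  d6:0 → peak 7
J13@5: d1:7  d2:7  d3:1  d4:0  d5:2  d6:0 → peak 7
J13@6: d1:7  d2:7  d3:1  d4:0  d5:0  d6:2 → peak 7
Best is J13@3, peak 7.

7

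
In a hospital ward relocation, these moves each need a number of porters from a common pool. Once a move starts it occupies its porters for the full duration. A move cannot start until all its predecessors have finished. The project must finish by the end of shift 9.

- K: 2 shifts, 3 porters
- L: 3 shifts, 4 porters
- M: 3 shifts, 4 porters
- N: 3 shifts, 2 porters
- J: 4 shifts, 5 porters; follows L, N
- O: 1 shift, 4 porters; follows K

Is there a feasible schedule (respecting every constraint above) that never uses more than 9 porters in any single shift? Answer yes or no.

Schedule K@1, L@1, M@4, N@1, J@4, O@7: s1:9  s2:9  s3:6  s4:9  s5:9  s6:9  s7:9  s8:0  s9:0 — peak 9 ≤ 9.

yes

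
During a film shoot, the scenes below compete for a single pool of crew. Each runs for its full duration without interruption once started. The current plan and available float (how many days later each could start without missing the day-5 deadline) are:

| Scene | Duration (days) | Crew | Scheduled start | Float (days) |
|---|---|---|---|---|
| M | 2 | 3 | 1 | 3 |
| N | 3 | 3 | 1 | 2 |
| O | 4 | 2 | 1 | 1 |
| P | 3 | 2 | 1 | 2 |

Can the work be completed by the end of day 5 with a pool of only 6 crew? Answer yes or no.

The minimum achievable peak is 7; 6 < 7, so no feasible schedule stays within the cap.

no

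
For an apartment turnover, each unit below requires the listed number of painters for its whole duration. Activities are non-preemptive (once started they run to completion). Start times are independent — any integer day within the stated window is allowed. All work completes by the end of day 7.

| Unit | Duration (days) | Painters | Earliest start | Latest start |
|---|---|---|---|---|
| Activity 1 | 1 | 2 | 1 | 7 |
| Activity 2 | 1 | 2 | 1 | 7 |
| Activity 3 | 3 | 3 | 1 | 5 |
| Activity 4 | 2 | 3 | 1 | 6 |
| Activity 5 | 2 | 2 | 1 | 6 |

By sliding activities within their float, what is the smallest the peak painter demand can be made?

Early-start (Activity 1@1, Activity 2@1, Activity 3@1, Activity 4@1, Activity 5@1) gives peak 12: d1:12  d2:8  d3:3  d4:0  d5:0  d6:0  d7:0.
Shift Activity 2→2, Activity 3→3, Activity 4→6.
Schedule Activity 1@1, Activity 2@2, Activity 3@3, Activity 4@6, Activity 5@1: d1:4  d2:4  d3:3  d4:3  d5:3  d6:3  d7:3 — peak 4.
Total painter-days = 23 over 7 days ⇒ peak ≥ ⌈23/7⌉ = 4, so 4 is optimal.

4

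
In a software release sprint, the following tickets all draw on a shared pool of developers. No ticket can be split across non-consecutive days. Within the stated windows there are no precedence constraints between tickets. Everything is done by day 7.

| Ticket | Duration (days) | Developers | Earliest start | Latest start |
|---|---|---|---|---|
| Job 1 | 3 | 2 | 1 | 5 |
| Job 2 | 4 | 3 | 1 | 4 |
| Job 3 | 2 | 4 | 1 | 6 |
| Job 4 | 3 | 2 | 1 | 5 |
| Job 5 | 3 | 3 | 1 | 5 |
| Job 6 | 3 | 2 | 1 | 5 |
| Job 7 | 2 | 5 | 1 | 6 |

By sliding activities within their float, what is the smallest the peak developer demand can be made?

9

Early-start (Job 1@1, Job 2@1, Job 3@1, Job 4@1, Job 5@1, Job 6@1, Job 7@1) gives peak 21: d1:21  d2:21  d3:12  d4:3  d5:0  d6:0  d7:0.
Shift Job 4→3, Job 5→5, Job 6→3, Job 7→6.
Schedule Job 1@1, Job 2@1, Job 3@1, Job 4@3, Job 5@5, Job 6@3, Job 7@6: d1:9  d2:9  d3:9  d4:7  d5:7  d6:8  d7:8 — peak 9.
Total developer-days = 57 over 7 days ⇒ peak ≥ ⌈57/7⌉ = 9, so 9 is optimal.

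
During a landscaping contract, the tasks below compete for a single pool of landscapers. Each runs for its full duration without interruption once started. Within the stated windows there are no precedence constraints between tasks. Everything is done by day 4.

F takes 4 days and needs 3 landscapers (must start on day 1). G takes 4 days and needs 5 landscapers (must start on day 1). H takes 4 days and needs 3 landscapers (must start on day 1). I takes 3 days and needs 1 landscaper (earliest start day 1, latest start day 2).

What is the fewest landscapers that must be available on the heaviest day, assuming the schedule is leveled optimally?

12

Schedule F@1, G@1, H@1, I@1: d1:12  d2:12  d3:12  d4:11 — peak 12.
Total landscaper-days = 47 over 4 days ⇒ peak ≥ ⌈47/4⌉ = 12, so 12 is optimal.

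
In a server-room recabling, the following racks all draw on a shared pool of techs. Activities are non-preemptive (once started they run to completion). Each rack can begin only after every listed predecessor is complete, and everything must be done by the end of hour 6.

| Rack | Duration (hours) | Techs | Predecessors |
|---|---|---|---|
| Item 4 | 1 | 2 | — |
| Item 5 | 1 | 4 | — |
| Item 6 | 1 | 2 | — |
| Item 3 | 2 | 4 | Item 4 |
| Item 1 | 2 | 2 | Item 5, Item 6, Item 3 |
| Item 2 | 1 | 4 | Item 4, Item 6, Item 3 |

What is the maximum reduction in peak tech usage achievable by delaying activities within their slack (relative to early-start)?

Early-start peak: h1:8  h2:4  h3:4  h4:6  h5:2  h6:0 ⇒ 8.
Leveled (Item 4@1, Item 5@1, Item 6@2, Item 3@2, Item 1@4, Item 2@4): h1:6  h2:6  h3:4  h4:6  h5:2  h6:0 ⇒ 6.
Reduction 8 − 6 = 2.

2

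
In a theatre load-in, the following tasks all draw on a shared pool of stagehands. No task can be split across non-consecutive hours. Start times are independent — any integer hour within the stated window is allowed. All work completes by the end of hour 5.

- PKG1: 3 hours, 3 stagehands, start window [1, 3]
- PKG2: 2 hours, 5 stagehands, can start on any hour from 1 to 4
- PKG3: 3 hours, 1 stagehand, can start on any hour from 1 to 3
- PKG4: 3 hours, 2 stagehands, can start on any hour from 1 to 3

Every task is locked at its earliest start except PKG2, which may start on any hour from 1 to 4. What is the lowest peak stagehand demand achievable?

6

PKG2@1: h1:11  h2:11  h3:6  h4:0  h5:0 → peak 11
PKG2@2: h1:6  h2:11  h3:11  h4:0  h5:0 → peak 11
PKG2@3: h1:6  h2:6  h3:11  h4:5  h5:0 → peak 11
PKG2@4: h1:6  h2:6  h3:6  h4:5  h5:5 → peak 6
Best is PKG2@4, peak 6.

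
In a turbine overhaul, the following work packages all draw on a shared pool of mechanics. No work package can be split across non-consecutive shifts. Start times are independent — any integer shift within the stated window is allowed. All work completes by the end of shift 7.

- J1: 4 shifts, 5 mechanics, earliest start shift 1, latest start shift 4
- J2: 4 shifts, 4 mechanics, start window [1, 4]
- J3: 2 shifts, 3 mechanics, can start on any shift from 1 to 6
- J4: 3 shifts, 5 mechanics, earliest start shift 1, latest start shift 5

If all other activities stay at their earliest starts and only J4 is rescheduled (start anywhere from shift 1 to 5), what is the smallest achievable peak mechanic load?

12

J4@1: s1:17  s2:17  s3:14  s4:9  s5:0  s6:0  s7:0 → peak 17
J4@2: s1:12  s2:17  s3:14  s4:14  s5:0  s6:0  s7:0 → peak 17
J4@3: s1:12  s2:12  s3:14  s4:14  s5:5  s6:0  s7:0 → peak 14
J4@4: s1:12  s2:12  s3:9  s4:14  s5:5  s6:5  s7:0 → peak 14
J4@5: s1:12  s2:12  s3:9  s4:9  s5:5  s6:5  s7:5 → peak 12
Best is J4@5, peak 12.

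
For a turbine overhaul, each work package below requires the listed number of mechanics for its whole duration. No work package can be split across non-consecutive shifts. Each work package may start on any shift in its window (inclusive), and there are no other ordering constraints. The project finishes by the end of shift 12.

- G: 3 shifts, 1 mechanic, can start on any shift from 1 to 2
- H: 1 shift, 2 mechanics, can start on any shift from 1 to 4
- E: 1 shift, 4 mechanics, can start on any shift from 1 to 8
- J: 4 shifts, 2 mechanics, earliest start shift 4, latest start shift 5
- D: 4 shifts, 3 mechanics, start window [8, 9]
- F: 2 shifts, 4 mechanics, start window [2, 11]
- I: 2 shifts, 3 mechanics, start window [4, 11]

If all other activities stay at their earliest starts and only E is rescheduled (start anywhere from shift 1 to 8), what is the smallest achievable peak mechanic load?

6

E@1: s1:7  s2:5  s3:5  s4:5  s5:5  s6:2  s7:2  s8:3  s9:3  s10:3  s11:3  s12:0 → peak 7
E@2: s1:3  s2:9  s3:5  s4:5  s5:5  s6:2  s7:2  s8:3  s9:3  s10:3  s11:3  s12:0 → peak 9
E@3: s1:3  s2:5  s3:9  s4:5  s5:5  s6:2  s7:2  s8:3  s9:3  s10:3  s11:3  s12:0 → peak 9
E@4: s1:3  s2:5  s3:5  s4:9  s5:5  s6:2  s7:2  s8:3  s9:3  s10:3  s11:3  s12:0 → peak 9
E@5: s1:3  s2:5  s3:5  s4:5  s5:9  s6:2  s7:2  s8:3  s9:3  s10:3  s11:3  s12:0 → peak 9
E@6: s1:3  s2:5  s3:5  s4:5  s5:5  s6:6  s7:2  s8:3  s9:3  s10:3  s11:3  s12:0 → peak 6
E@7: s1:3  s2:5  s3:5  s4:5  s5:5  s6:2  s7:6  s8:3  s9:3  s10:3  s11:3  s12:0 → peak 6
E@8: s1:3  s2:5  s3:5  s4:5  s5:5  s6:2  s7:2  s8:7  s9:3  s10:3  s11:3  s12:0 → peak 7
Best is E@6, peak 6.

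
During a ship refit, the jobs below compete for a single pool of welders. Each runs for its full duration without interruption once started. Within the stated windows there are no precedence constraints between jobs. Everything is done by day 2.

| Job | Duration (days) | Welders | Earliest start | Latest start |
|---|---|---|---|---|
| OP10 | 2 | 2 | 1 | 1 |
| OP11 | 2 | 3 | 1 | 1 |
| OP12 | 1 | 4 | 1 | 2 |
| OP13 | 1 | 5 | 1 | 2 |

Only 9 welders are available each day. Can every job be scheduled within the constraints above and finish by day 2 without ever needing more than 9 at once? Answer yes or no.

Total welder-days = 19; over 2 days the average is 19/2 > 9, so some day must exceed 9.

no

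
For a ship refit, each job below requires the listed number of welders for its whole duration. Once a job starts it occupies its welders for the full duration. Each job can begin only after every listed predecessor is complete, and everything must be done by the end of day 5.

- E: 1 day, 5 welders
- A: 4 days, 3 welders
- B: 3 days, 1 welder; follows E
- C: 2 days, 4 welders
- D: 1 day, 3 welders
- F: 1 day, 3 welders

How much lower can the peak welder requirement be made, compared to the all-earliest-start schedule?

10

Early-start peak: d1:18  d2:8  d3:4  d4:4  d5:0 ⇒ 18.
Leveled (E@1, A@1, B@2, C@2, D@4, F@5): d1:8  d2:8  d3:8  d4:7  d5:3 ⇒ 8.
Reduction 18 − 8 = 10.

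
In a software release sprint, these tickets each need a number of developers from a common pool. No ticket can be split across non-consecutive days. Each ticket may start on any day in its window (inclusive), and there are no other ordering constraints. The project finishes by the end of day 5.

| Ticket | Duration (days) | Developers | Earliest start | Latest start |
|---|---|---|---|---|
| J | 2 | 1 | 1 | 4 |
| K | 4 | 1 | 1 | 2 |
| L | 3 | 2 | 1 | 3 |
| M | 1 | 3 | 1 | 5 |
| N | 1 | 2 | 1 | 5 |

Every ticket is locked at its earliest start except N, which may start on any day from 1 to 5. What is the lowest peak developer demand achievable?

N@1: d1:9  d2:4  d3:3  d4:1  d5:0 → peak 9
N@2: d1:7  d2:6  d3:3  d4:1  d5:0 → peak 7
N@3: d1:7  d2:4  d3:5  d4:1  d5:0 → peak 7
N@4: d1:7  d2:4  d3:3  d4:3  d5:0 → peak 7
N@5: d1:7  d2:4  d3:3  d4:1  d5:2 → peak 7
Best is N@2, peak 7.

7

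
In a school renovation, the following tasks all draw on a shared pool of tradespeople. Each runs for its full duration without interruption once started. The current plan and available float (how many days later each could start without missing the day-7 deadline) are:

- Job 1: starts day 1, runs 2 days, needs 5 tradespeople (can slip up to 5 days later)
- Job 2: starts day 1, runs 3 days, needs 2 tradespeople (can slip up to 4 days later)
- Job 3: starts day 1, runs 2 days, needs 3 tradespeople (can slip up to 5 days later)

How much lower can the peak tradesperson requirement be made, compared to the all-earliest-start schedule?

5

Early-start peak: d1:10  d2:10  d3:2  d4:0  d5:0  d6:0  d7:0 ⇒ 10.
Leveled (Job 1@1, Job 2@3, Job 3@3): d1:5  d2:5  d3:5  d4:5  d5:2  d6:0  d7:0 ⇒ 5.
Reduction 10 − 5 = 5.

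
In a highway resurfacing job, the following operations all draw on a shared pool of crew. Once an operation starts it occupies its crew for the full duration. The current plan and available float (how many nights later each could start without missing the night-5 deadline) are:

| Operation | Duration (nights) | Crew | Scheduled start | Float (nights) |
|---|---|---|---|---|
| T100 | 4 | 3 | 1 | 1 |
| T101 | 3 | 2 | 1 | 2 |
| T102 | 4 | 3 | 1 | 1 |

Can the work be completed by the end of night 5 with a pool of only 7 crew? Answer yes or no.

The minimum achievable peak is 8; 7 < 8, so no feasible schedule stays within the cap.

no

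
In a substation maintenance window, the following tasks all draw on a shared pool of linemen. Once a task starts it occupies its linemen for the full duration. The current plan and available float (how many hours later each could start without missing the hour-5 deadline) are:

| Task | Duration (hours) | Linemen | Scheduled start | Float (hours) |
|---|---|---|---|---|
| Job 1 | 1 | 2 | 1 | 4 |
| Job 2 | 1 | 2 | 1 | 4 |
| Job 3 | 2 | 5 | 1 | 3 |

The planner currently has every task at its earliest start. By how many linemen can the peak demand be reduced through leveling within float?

4

Early-start peak: h1:9  h2:5  h3:0  h4:0  h5:0 ⇒ 9.
Leveled (Job 1@1, Job 2@1, Job 3@2): h1:4  h2:5  h3:5  h4:0  h5:0 ⇒ 5.
Reduction 9 − 5 = 4.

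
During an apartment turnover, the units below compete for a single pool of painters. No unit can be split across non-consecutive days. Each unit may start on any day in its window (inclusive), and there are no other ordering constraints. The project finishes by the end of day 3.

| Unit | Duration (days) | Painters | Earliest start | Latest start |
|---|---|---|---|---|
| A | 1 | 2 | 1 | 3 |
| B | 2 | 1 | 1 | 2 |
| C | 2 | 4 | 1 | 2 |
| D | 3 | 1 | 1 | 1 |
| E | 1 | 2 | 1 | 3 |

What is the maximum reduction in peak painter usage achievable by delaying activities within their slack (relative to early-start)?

4

Early-start peak: d1:10  d2:6  d3:1 ⇒ 10.
Leveled (A@1, B@1, C@2, D@1, E@1): d1:6  d2:6  d3:5 ⇒ 6.
Reduction 10 − 6 = 4.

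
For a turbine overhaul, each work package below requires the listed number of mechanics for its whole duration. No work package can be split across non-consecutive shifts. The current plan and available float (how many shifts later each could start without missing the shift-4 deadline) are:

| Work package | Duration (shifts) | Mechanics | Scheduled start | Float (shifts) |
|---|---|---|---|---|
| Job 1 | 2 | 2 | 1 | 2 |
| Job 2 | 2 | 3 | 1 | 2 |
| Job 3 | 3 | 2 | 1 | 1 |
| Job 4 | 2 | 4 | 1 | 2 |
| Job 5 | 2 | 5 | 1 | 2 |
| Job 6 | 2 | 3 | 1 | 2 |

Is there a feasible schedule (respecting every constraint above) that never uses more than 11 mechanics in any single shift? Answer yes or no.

yes

Schedule Job 1@1, Job 2@1, Job 3@1, Job 4@1, Job 5@3, Job 6@3: s1:11  s2:11  s3:10  s4:8 — peak 11 ≤ 11.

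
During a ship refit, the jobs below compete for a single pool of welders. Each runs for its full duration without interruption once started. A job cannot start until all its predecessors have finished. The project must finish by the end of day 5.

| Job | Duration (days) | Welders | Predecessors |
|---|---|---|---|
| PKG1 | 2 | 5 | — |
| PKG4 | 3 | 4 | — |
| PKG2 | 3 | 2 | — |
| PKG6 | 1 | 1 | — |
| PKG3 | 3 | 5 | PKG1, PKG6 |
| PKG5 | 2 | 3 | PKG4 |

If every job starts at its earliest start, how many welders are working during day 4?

At early start, day 4 has: PKG3, PKG5.
Demand: 5 + 3 = 8.

8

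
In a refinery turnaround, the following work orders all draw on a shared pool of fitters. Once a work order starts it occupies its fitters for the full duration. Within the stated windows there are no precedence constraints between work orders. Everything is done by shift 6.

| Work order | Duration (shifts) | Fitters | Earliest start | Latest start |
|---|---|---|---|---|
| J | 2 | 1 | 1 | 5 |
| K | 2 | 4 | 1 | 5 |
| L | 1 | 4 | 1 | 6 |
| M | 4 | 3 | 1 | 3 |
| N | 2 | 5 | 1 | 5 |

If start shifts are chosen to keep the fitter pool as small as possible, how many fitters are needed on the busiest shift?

7

Early-start (J@1, K@1, L@1, M@1, N@1) gives peak 17: s1:17  s2:13  s3:3  s4:3  s5:0  s6:0.
Shift K→3, L→5, M→3.
Schedule J@1, K@3, L@5, M@3, N@1: s1:6  s2:6  s3:7  s4:7  s5:7  s6:3 — peak 7.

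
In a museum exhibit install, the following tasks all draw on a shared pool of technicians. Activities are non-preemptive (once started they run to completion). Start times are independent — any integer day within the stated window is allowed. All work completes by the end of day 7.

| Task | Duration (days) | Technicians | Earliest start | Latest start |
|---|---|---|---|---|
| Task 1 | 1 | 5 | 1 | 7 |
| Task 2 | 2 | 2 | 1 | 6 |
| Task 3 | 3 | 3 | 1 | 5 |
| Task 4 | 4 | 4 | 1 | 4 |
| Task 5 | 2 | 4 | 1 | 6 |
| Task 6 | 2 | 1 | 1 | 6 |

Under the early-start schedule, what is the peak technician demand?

Early-start schedule: Task 1@1, Task 2@1, Task 3@1, Task 4@1, Task 5@1, Task 6@1.
Load per day: day 1: 19, day 2: 14, day 3: 7, day 4: 4, day 5: 0, day 6: 0, day 7: 0.
Peak is 19.

19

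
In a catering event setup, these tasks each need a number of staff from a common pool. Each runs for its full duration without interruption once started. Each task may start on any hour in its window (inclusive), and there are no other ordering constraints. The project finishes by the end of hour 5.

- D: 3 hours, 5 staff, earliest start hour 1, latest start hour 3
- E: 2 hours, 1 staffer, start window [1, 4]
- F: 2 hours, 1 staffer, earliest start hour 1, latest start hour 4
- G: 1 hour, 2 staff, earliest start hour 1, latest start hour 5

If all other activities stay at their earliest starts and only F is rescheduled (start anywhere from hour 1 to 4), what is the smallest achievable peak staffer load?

F@1: h1:9  h2:7  h3:5  h4:0  h5:0 → peak 9
F@2: h1:8  h2:7  h3:6  h4:0  h5:0 → peak 8
F@3: h1:8  h2:6  h3:6  h4:1  h5:0 → peak 8
F@4: h1:8  h2:6  h3:5  h4:1  h5:1 → peak 8
Best is F@2, peak 8.

8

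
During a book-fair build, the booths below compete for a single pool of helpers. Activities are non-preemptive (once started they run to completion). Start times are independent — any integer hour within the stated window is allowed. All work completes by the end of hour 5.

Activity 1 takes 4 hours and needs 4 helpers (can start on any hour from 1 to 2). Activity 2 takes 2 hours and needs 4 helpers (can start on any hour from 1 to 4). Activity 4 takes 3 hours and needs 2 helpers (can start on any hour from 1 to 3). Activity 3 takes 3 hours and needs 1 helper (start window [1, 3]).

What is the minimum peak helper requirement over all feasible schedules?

Early-start (Activity 1@1, Activity 2@1, Activity 4@1, Activity 3@1) gives peak 11: h1:11  h2:11  h3:7  h4:4  h5:0.
Shift Activity 4→3, Activity 3→3.
Schedule Activity 1@1, Activity 2@1, Activity 4@3, Activity 3@3: h1:8  h2:8  h3:7  h4:7  h5:3 — peak 8.

8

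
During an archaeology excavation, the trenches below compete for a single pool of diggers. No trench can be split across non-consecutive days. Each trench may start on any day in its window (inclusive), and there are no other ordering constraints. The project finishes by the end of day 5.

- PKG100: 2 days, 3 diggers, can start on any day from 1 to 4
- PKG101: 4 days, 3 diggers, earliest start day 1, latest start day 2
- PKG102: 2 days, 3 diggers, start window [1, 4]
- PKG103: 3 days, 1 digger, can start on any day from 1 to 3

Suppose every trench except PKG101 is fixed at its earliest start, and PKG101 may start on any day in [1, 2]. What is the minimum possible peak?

PKG101@1: d1:10  d2:10  d3:4  d4:3  d5:0 → peak 10
PKG101@2: d1:7  d2:10  d3:4  d4:3  d5:3 → peak 10
Best is PKG101@1, peak 10.

10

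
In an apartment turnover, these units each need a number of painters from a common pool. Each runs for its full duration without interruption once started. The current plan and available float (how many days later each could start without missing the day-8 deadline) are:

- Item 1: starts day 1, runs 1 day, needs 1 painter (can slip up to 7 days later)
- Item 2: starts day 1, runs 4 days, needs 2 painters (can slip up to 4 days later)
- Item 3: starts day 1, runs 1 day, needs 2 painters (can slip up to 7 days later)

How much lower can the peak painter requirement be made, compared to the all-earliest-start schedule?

3

Early-start peak: d1:5  d2:2  d3:2  d4:2  d5:0  d6:0  d7:0  d8:0 ⇒ 5.
Leveled (Item 1@1, Item 2@2, Item 3@6): d1:1  d2:2  d3:2  d4:2  d5:2  d6:2  d7:0  d8:0 ⇒ 2.
Reduction 5 − 2 = 3.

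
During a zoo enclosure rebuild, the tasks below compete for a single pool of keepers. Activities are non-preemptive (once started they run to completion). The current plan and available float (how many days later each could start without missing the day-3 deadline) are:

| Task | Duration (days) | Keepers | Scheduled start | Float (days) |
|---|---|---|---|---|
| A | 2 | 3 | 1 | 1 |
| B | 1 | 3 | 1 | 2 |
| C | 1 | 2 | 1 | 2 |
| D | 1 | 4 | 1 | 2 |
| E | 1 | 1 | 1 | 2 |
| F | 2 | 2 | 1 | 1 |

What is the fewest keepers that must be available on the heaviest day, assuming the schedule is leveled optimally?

Early-start (A@1, B@1, C@1, D@1, E@1, F@1) gives peak 15: d1:15  d2:5  d3:0.
Shift C→2, D→3, F→2.
Schedule A@1, B@1, C@2, D@3, E@1, F@2: d1:7  d2:7  d3:6 — peak 7.
Total keeper-days = 20 over 3 days ⇒ peak ≥ ⌈20/3⌉ = 7, so 7 is optimal.

7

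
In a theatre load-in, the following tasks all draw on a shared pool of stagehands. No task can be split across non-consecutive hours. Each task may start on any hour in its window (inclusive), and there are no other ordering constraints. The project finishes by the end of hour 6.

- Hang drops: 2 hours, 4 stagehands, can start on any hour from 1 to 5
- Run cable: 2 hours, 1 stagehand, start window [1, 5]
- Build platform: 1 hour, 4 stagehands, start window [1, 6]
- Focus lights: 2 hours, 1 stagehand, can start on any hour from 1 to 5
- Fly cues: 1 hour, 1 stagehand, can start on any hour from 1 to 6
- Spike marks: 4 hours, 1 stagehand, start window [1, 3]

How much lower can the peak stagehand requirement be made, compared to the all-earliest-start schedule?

Early-start peak: h1:12  h2:7  h3:1  h4:1  h5:0  h6:0 ⇒ 12.
Leveled (Hang drops@1, Run cable@1, Build platform@3, Focus lights@4, Fly cues@4, Spike marks@3): h1:5  h2:5  h3:5  h4:3  h5:2  h6:1 ⇒ 5.
Reduction 12 − 5 = 7.

7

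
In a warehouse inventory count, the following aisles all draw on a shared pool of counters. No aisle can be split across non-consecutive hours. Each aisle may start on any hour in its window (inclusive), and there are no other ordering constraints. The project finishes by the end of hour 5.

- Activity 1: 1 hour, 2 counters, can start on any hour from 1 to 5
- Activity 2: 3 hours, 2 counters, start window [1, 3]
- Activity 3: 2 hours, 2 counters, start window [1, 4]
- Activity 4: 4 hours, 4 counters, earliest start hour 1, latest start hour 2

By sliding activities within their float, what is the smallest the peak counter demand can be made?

6

Early-start (Activity 1@1, Activity 2@1, Activity 3@1, Activity 4@1) gives peak 10: h1:10  h2:8  h3:6  h4:4  h5:0.
Shift Activity 3→4, Activity 4→2.
Schedule Activity 1@1, Activity 2@1, Activity 3@4, Activity 4@2: h1:4  h2:6  h3:6  h4:6  h5:6 — peak 6.
Total counter-hours = 28 over 5 hours ⇒ peak ≥ ⌈28/5⌉ = 6, so 6 is optimal.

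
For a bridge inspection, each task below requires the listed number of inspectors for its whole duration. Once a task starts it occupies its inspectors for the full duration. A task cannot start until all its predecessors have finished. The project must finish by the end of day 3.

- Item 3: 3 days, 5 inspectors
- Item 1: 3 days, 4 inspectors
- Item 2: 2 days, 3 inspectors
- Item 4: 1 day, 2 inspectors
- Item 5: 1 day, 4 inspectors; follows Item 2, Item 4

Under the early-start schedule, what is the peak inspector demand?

Early-start schedule: Item 3@1, Item 1@1, Item 2@1, Item 4@1, Item 5@3.
Load per day: day 1: 14, day 2: 12, day 3: 13.
Peak is 14.

14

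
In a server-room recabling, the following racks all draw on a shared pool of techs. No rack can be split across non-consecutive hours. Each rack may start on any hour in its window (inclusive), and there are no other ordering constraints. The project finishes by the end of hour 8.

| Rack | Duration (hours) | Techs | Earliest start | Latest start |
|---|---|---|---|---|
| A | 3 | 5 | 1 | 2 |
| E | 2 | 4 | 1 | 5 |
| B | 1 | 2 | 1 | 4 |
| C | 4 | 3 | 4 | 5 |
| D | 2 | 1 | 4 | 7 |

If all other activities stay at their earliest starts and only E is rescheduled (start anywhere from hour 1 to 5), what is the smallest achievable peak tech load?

8

E@1: h1:11  h2:9  h3:5  h4:4  h5:4  h6:3  h7:3  h8:0 → peak 11
E@2: h1:7  h2:9  h3:9  h4:4  h5:4  h6:3  h7:3  h8:0 → peak 9
E@3: h1:7  h2:5  h3:9  h4:8  h5:4  h6:3  h7:3  h8:0 → peak 9
E@4: h1:7  h2:5  h3:5  h4:8  h5:8  h6:3  h7:3  h8:0 → peak 8
E@5: h1:7  h2:5  h3:5  h4:4  h5:8  h6:7  h7:3  h8:0 → peak 8
Best is E@4, peak 8.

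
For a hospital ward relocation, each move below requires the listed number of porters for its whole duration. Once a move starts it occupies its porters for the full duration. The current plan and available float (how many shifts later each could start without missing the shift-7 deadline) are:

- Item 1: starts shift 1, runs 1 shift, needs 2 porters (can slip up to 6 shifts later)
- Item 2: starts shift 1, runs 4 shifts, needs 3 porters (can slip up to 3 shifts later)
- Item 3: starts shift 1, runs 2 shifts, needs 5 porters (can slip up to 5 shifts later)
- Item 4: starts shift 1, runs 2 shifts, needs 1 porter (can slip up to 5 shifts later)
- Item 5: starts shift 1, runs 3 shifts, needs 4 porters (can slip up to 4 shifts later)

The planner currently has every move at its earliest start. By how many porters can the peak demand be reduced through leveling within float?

8

Early-start peak: s1:15  s2:13  s3:7  s4:3  s5:0  s6:0  s7:0 ⇒ 15.
Leveled (Item 1@1, Item 2@1, Item 3@5, Item 4@5, Item 5@2): s1:5  s2:7  s3:7  s4:7  s5:6  s6:6  s7:0 ⇒ 7.
Reduction 15 − 7 = 8.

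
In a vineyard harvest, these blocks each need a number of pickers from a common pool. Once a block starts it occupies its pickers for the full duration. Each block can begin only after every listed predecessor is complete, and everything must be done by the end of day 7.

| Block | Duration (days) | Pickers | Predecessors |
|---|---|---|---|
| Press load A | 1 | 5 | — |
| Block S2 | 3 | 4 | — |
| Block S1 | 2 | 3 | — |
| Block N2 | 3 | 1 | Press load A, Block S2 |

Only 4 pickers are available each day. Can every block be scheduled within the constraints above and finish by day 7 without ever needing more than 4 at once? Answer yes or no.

no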